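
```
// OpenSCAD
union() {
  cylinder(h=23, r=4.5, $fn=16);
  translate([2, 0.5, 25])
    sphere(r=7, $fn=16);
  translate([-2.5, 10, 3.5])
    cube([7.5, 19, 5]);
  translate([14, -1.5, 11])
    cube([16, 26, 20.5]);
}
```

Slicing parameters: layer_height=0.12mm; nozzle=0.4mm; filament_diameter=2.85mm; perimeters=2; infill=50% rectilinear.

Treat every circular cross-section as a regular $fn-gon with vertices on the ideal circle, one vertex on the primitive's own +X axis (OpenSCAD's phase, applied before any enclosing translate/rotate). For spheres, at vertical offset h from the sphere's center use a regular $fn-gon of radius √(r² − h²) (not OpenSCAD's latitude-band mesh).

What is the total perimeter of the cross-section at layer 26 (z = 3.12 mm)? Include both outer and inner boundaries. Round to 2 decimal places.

28.09 mm

At z = 3.12 mm: the cylinder: section is a regular 16-gon, circumradius r=4.5 (perimeter = 2·16·4.500·sin(180°/16) = 28.09 mm); the sphere at (2, 0.5) is absent (|z−center|=21.880 > r=7); the cube at (-2.5, 10) does not reach this height (z outside [3.5, 8.5]); the cube at (14, -1.5) is not intersected at this z (z outside [11, 31.5]); Taking the union: only the r=4.5 cylinder is present, so the union is just that shape — boundary = 28.09 mm. Overall, the cross-section is a single solid region. Total boundary length (outer) = 28.09 mm.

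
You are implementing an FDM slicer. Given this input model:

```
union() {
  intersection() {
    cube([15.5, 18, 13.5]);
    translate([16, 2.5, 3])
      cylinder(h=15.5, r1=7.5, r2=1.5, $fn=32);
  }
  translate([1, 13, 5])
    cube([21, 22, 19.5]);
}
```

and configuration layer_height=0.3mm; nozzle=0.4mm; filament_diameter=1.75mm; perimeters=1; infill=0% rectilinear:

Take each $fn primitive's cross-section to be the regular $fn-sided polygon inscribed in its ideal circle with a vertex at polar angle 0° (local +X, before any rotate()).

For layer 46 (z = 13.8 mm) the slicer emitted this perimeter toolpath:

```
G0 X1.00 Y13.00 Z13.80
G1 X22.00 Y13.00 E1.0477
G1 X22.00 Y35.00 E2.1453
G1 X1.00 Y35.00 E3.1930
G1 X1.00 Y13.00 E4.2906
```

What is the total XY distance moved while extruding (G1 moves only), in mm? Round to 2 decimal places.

86.00 mm

Sum the Euclidean lengths of each G1 segment: total = 86.00 mm.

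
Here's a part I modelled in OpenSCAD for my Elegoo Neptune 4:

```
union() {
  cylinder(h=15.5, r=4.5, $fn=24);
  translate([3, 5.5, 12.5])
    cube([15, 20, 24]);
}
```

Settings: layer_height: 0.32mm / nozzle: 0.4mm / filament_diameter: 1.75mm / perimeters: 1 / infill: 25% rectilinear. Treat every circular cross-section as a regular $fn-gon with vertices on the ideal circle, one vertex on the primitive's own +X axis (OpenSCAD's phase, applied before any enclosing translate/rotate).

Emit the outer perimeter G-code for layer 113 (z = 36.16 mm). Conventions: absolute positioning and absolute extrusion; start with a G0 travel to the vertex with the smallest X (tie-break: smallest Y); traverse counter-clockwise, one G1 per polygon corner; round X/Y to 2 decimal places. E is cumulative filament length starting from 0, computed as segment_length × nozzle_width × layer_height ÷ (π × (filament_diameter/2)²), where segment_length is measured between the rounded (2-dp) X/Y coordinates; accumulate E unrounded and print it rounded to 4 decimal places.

At z = 36.16 mm: the cylinder does not reach this height (z outside [0, 15.5]); the cube at (3, 5.5) is present — its section is the full 15×20 rectangle; Combining (union): only the 15×20 cube at (3, 5.5) is present, so the union is just that shape — 1 connected region. The outline is a single polygon with 4 vertices. Extrusion per mm of travel: 0.4 × 0.32 / (π × 0.875²) = 0.053216. Accumulating E over each segment gives final E = 3.7251.

G0 X3.00 Y5.50 Z36.16
G1 X18.00 Y5.50 E0.7982
G1 X18.00 Y25.50 E1.8626
G1 X3.00 Y25.50 E2.6608
G1 X3.00 Y5.50 E3.7251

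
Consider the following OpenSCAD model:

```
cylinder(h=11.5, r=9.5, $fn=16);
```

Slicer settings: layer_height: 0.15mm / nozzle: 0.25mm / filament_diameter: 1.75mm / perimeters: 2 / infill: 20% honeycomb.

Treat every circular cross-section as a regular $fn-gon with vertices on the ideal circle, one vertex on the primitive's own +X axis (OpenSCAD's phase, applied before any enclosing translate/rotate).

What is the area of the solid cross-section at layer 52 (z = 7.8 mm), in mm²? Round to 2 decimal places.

276.30 mm²

At z = 7.8 mm: the r=9.5 cylinder gives a regular 16-gon of circumradius 9.5 (constant along its height) (area = (16/2)·9.500²·sin(360°/16) = 276.30 mm²). Overall, the cross-section is a single solid region. Net area = 276.30 mm².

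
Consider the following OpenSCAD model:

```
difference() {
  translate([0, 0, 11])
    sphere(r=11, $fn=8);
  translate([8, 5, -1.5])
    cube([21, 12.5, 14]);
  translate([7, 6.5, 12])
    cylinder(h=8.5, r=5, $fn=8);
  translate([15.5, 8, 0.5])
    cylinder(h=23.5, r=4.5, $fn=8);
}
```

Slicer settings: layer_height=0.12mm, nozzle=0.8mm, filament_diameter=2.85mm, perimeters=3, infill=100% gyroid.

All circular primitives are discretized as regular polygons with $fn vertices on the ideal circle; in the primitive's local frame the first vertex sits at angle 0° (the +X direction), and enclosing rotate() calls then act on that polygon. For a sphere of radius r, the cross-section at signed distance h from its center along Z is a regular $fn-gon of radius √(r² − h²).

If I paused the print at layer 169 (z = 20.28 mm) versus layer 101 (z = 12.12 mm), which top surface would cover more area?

layer 101 (z = 12.12 mm)

Layer 169 (z = 20.28): the r=11 sphere slices to a regular 8-gon of circumradius 5.906 (√(r²−h²) with h=9.28 from center) (area = (8/2)·5.906²·sin(360°/8) = 98.66 mm²); the cube at (8, 5) does not reach this height (z outside [-1.5, 12.5]); the cylinder at (7, 6.5): section is a regular 8-gon, circumradius r=5 (area = (8/2)·5.000²·sin(360°/8) = 70.71 mm²); the r=4.5 cylinder at (15.5, 8) contributes a regular 8-gon of circumradius 4.5 (area = (8/2)·4.500²·sin(360°/8) = 57.28 mm²); Taking the first minus the rest: starting from the r=11 sphere (98.66 mm²), the r=5 cylinder at (7, 6.5) partially overlaps it — only the 2.21 mm² overlap (of its 70.71 mm²) is removed, clipping the outline; the r=4.5 cylinder at (15.5, 8) misses the remaining region (no effect) — area = 96.45 mm². So its area = 96.45 mm². Layer 101 (z = 12.12): the r=11 sphere slices to a regular 8-gon of circumradius 10.943 (√(r²−h²) with h=1.12 from center) (area = (8/2)·10.943²·sin(360°/8) = 338.69 mm²); the cube at (8, 5) is present — its section is the full 21×12.5 rectangle (area 262.50 mm²); the cylinder at (7, 6.5): section is a regular 8-gon, circumradius r=5 (area = (8/2)·5.000²·sin(360°/8) = 70.71 mm²); the r=4.5 cylinder at (15.5, 8) gives a regular 8-gon of circumradius 4.5 (constant along its height) (area = (8/2)·4.500²·sin(360°/8) = 57.28 mm²); Taking the first minus the rest: starting from the r=11 sphere (338.69 mm²), the 21×12.5 cube at (8, 5) partially overlaps it — only the 0.92 mm² overlap (of its 262.50 mm²) is removed, clipping the outline; the r=5 cylinder at (7, 6.5) partially overlaps it — only the 38.17 mm² overlap (of its 70.71 mm²) is removed, clipping the outline; the r=4.5 cylinder at (15.5, 8) misses the remaining region (no effect) — area = 299.61 mm². So its area = 299.61 mm². Layer 101 is larger (299.61 vs 96.45 mm²).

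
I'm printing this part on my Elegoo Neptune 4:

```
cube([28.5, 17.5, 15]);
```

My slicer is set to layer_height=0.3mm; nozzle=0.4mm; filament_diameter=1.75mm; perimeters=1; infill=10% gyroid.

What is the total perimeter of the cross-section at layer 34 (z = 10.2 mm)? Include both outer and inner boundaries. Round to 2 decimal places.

92.00 mm

At z = 10.2 mm: the cube is present — its section is the full 28.5×17.5 rectangle (perimeter 92.00 mm). Overall, the cross-section is a single solid region. Total boundary length (outer) = 92.00 mm.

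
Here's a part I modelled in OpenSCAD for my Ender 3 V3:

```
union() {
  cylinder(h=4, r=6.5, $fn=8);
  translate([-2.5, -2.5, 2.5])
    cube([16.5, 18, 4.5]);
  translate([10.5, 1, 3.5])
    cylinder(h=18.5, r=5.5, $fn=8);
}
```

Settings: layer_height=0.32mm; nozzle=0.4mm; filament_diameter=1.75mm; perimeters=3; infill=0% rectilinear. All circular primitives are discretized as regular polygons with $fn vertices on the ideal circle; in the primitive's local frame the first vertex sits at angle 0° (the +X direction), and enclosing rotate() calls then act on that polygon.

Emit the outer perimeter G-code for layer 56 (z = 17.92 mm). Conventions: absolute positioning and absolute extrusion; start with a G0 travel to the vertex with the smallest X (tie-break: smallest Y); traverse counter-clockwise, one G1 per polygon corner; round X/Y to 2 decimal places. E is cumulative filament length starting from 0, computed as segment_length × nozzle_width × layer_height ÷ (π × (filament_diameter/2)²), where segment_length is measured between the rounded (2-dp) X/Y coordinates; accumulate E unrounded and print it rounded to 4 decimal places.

G0 X5.00 Y1.00 Z17.92
G1 X6.61 Y-2.89 E0.2240
G1 X10.50 Y-4.50 E0.4481
G1 X14.39 Y-2.89 E0.6721
G1 X16.00 Y1.00 E0.8962
G1 X14.39 Y4.89 E1.1202
G1 X10.50 Y6.50 E1.3442
G1 X6.61 Y4.89 E1.5683
G1 X5.00 Y1.00 E1.7923

At z = 17.92 mm: the cylinder does not reach this height (z outside [0, 4]); the cube at (-2.5, -2.5) is absent (z outside [2.5, 7]); the r=5.5 cylinder at (10.5, 1) gives a regular 8-gon of circumradius 5.5 (constant along its height); Combining (union): only the r=5.5 cylinder at (10.5, 1) is present, so the union is just that shape — 1 connected region. The outline is a single polygon with 8 vertices. Extrusion per mm of travel: 0.4 × 0.32 / (π × 0.875²) = 0.053216. Accumulating E over each segment gives final E = 1.7923.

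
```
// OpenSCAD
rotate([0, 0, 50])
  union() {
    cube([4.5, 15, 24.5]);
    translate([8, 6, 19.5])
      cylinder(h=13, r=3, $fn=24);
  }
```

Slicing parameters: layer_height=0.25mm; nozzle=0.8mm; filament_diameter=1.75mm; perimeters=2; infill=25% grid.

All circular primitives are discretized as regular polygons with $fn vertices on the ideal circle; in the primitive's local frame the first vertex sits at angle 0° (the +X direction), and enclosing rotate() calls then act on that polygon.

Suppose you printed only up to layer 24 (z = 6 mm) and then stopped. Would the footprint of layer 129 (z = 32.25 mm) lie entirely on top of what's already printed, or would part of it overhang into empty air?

Compare the two slices. At z = 6: the cube is present — its section is the full 4.5×15 rectangle (area 67.50 mm²); the cylinder at (8, 6) is absent (z outside [19.5, 32.5]); Merging all regions: only the 4.5×15 cube is present, so the union is just that shape — area = 67.50 mm²; (rotated 50° about Z; rotation is an isometry so areas/perimeters/island counts are preserved). At z = 32.25: the cube does not reach this height (z outside [0, 24.5]); the r=3 cylinder at (8, 6) gives a regular 24-gon of circumradius 3 (constant along its height) (area = (24/2)·3.000²·sin(360°/24) = 27.95 mm²); Combining (union): only the r=3 cylinder at (8, 6) is present, so the union is just that shape — area = 27.95 mm²; (rotated 50° about Z; rotation is an isometry so areas/perimeters/island counts are preserved). Checking containment: at z = 32.25 the cross-section extends beyond the z = 6 cross-section by about 27.95 mm².

part overhangs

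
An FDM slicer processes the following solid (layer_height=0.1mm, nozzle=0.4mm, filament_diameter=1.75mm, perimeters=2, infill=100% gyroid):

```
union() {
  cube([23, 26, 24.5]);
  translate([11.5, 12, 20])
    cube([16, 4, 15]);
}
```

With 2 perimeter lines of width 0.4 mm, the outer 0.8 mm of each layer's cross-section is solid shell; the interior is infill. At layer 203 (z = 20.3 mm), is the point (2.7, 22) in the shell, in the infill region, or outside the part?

At z = 20.3 mm: the 23×26 cube contributes its full rectangle; the cube at (11.5, 12) is present — its section is the full 16×4 rectangle; Taking the union: the regions partially overlap (shared area 46.00 mm²), so overlapping operands fuse into one piece — 1 connected region. Overall, the cross-section is a single solid region. The nearest boundary edge runs (0.00, 0.00)→(0.00, 26.00); distance from the point to it = 2.70 mm. The point is inside the cross-section and 2.70 mm from the nearest boundary — more than the 0.8 mm shell width (2 × 0.4), so it's in the infill interior.

infill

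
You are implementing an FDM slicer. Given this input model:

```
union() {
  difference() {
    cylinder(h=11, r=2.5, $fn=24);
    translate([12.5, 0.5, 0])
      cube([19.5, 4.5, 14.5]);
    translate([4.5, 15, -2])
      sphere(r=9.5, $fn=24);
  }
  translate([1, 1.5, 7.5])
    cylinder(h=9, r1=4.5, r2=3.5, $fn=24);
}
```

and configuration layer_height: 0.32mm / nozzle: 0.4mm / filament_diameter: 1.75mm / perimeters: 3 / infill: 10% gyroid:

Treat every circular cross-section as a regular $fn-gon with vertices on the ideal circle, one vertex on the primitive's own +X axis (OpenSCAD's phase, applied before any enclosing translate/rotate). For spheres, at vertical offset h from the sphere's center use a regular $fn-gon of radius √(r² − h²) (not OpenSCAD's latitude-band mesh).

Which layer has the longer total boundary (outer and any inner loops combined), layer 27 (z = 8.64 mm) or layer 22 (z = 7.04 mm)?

Layer 27 (z = 8.64): the cylinder: section is a regular 24-gon, circumradius r=2.5 (perimeter = 2·24·2.500·sin(180°/24) = 15.66 mm); the cube at (12.5, 0.5) (footprint 19.5×4.5) is included at this height (perimeter 48.00 mm); the sphere at (4.5, 15) does not reach this height (|z−center|=10.640 > r=9.5); After the difference (first − rest): starting from the r=2.5 cylinder, the 19.5×4.5 cube at (12.5, 0.5) misses the remaining region (no effect) — boundary = 15.66 mm; the cone at (1, 1.5) (r1=4.5→r2=3.5) has section circumradius 4.373 here — a regular 24-gon (perimeter = 2·24·4.373·sin(180°/24) = 27.40 mm); Taking the union: that combined region lies entirely inside the cone at (1, 1.5), so the union is just the cone at (1, 1.5) — boundary = 27.40 mm. So its perimeter = 27.40 mm. Layer 22 (z = 7.04): the r=2.5 cylinder gives a regular 24-gon of circumradius 2.5 (constant along its height) (perimeter = 2·24·2.500·sin(180°/24) = 15.66 mm); the cube at (12.5, 0.5) (footprint 19.5×4.5) is included at this height (perimeter 48.00 mm); the r=9.5 sphere at (4.5, 15) contributes a regular 24-gon of circumradius √(9.5²−9.04²) = 2.920 (perimeter = 2·24·2.920·sin(180°/24) = 18.30 mm); Taking the first minus the rest: starting from the r=2.5 cylinder, the 19.5×4.5 cube at (12.5, 0.5) misses the remaining region (no effect); the r=9.5 sphere at (4.5, 15) misses the remaining region (no effect) — boundary = 15.66 mm; the cone at (1, 1.5) is absent (z outside [7.5, 16.5]); Taking the union: only that combined region is present, so the union is just that shape — boundary = 15.66 mm. So its perimeter = 15.66 mm. Layer 27 is larger (27.40 vs 15.66 mm).

layer 27 (z = 8.64 mm)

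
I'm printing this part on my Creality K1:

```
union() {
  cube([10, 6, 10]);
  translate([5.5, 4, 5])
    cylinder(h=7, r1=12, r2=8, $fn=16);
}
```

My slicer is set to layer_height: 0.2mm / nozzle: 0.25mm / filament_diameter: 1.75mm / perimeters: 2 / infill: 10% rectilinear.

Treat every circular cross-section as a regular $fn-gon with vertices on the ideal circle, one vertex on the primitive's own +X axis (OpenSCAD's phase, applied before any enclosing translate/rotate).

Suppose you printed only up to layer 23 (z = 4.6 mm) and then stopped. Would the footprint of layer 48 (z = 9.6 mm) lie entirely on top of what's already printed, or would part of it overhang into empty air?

Compare the two slices. At z = 4.6: the cube is present — its section is the full 10×6 rectangle (area 60.00 mm²); the cone at (5.5, 4) is absent (z outside [5, 12]); Merging all regions: only the 10×6 cube is present, so the union is just that shape — area = 60.00 mm². At z = 9.6: the cube (footprint 10×6) is included at this height (area 60.00 mm²); the cone at (5.5, 4) contributes a regular 16-gon of circumradius 9.371 (interpolated between r1=12 and r2=8 at t=0.657) (area = (16/2)·9.371²·sin(360°/16) = 268.87 mm²); Combining (union): the 10×6 cube lies entirely inside the cone at (5.5, 4), so the union is just the cone at (5.5, 4) — area = 268.87 mm². Checking containment: at z = 9.6 the cross-section extends beyond the z = 4.6 cross-section by about 208.87 mm².

part overhangs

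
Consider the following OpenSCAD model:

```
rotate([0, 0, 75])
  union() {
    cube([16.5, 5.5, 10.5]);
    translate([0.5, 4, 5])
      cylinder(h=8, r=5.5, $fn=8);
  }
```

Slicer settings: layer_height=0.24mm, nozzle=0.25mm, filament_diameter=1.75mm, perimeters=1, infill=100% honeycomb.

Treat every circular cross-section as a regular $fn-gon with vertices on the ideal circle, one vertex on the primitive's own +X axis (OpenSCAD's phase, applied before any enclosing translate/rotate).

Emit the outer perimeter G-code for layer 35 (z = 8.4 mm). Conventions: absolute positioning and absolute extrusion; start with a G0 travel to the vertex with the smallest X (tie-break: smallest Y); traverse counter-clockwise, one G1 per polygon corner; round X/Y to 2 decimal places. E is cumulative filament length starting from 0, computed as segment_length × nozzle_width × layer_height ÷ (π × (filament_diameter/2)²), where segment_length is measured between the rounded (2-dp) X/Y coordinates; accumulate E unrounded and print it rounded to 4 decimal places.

G0 X-9.05 Y2.94 Z8.40
G1 X-8.50 Y-1.23 E0.1049
G1 X-5.16 Y-3.79 E0.2099
G1 X-0.98 Y-3.24 E0.3151
G1 X1.58 Y0.09 E0.4198
G1 X1.07 Y3.98 E0.5177
G1 X4.27 Y15.94 E0.8265
G1 X-1.04 Y17.36 E0.9637
G1 X-3.92 Y6.62 E1.2410
G1 X-6.48 Y6.28 E1.3055
G1 X-9.05 Y2.94 E1.4106

At z = 8.4 mm: the cube is present — its section is the full 16.5×5.5 rectangle; the r=5.5 cylinder at (0.5, 4) gives a regular 8-gon of circumradius 5.5 (constant along its height); Combining (union): the regions partially overlap (shared area 29.21 mm²), so overlapping operands fuse into one piece — 1 connected region; (rotated 75° about Z; rotation is an isometry so areas/perimeters/island counts are preserved). The outline is a single polygon with 10 vertices. Extrusion per mm of travel: 0.25 × 0.24 / (π × 0.875²) = 0.024945. Accumulating E over each segment gives final E = 1.4106.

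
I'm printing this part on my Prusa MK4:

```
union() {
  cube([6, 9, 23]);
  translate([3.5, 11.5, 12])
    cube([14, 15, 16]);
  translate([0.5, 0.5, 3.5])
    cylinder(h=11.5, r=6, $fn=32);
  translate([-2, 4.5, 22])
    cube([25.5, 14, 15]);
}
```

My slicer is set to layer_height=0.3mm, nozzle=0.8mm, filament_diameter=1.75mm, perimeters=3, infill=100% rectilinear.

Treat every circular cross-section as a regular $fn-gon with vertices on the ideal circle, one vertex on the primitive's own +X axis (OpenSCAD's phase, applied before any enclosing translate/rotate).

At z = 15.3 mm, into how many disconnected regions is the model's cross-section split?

2

At z = 15.3 mm: the cube (footprint 6×9) is included at this height; the cube at (3.5, 11.5) (footprint 14×15) is included at this height; the cylinder at (0.5, 0.5) does not reach this height (z outside [3.5, 15]); the cube at (-2, 4.5) is not intersected at this z (z outside [22, 37]); Taking the union: the 2 present regions are separate (no shared area or edge), so areas and boundary lengths simply add and each stays a separate island — 2 connected regions. The result has 2 disconnected regions.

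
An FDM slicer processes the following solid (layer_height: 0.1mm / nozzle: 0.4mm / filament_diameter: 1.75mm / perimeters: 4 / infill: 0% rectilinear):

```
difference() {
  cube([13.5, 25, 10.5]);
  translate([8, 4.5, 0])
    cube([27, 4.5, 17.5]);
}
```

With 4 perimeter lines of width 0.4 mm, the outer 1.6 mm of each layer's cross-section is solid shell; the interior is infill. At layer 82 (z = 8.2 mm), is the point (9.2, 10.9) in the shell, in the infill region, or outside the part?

infill

At z = 8.2 mm: the 13.5×25 cube contributes its full rectangle; the cube at (8, 4.5) (footprint 27×4.5) is included at this height; After the difference (first − rest): starting from the 13.5×25 cube, the 27×4.5 cube at (8, 4.5) partially overlaps it — only the 24.75 mm² overlap (of its 121.50 mm²) is removed, clipping the outline — 1 connected region. Overall, the cross-section is a single solid region. The nearest boundary edge runs (13.50, 9.00)→(8.00, 9.00); distance from the point to it = 1.90 mm. The point is inside the cross-section and 1.90 mm from the nearest boundary — more than the 1.6 mm shell width (4 × 0.4), so it's in the infill interior.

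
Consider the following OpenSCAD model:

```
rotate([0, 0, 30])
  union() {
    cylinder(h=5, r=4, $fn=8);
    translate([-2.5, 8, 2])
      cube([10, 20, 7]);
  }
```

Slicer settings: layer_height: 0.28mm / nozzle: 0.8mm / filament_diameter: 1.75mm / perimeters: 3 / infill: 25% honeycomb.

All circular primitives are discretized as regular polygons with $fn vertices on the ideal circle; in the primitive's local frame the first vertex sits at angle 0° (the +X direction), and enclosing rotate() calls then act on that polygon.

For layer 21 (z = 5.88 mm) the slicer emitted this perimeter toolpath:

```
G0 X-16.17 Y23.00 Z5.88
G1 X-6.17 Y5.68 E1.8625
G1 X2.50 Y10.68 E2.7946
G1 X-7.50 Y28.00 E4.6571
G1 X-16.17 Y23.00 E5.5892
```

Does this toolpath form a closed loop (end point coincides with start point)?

Start point (G0): (-16.17, 23.00). End point (last G1): the path returns to the start — closed.

yes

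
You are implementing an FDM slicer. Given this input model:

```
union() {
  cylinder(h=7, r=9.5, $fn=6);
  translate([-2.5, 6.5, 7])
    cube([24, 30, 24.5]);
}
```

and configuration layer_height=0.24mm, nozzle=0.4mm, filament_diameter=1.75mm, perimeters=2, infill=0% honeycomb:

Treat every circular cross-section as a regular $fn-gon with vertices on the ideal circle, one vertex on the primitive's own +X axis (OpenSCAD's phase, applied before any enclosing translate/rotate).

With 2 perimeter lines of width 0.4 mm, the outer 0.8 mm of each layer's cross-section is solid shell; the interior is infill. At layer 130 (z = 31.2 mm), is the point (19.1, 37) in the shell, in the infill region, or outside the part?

outside

At z = 31.2 mm: the cylinder does not reach this height (z outside [0, 7]); the cube at (-2.5, 6.5) is present — its section is the full 24×30 rectangle; Merging all regions: only the 24×30 cube at (-2.5, 6.5) is present, so the union is just that shape — 1 connected region. Overall, the cross-section is a single solid region. The nearest boundary edge runs (21.50, 36.50)→(-2.50, 36.50); distance from the point to it = 0.50 mm. The point is not inside any of the regions above, so it lies outside the cross-section (0.50 mm from the nearest boundary).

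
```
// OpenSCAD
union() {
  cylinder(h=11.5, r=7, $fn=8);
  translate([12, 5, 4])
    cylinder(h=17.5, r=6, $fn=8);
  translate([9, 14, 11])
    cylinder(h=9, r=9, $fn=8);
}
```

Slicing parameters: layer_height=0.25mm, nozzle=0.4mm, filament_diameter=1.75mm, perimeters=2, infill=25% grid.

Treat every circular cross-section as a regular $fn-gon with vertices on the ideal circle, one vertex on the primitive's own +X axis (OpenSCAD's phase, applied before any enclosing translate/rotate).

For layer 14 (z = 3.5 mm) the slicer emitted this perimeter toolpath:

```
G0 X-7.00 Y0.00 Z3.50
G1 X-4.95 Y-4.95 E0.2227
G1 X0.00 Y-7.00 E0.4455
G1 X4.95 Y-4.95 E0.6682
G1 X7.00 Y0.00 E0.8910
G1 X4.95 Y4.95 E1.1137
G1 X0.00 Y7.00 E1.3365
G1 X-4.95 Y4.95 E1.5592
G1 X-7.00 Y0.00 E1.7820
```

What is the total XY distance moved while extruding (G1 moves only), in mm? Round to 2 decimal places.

Sum the Euclidean lengths of each G1 segment: total = 42.86 mm.

42.86 mm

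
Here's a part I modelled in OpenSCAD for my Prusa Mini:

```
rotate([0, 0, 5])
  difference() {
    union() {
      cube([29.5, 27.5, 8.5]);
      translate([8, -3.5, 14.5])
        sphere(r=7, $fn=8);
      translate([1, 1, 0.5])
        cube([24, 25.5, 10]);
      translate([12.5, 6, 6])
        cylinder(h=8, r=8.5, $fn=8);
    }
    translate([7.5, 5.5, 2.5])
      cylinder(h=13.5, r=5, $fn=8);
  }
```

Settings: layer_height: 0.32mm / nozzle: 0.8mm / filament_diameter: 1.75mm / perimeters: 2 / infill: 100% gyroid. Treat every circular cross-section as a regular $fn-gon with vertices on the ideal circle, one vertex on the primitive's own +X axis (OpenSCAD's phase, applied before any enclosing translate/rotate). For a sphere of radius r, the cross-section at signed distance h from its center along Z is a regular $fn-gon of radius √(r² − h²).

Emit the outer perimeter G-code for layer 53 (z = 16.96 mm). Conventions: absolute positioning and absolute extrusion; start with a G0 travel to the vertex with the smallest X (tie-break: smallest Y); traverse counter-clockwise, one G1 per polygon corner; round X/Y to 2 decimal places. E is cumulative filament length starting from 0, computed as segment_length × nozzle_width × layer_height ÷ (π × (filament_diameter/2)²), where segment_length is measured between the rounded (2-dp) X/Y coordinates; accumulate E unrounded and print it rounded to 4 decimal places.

At z = 16.96 mm: the cube is not intersected at this z (z outside [0, 8.5]); the r=7 sphere at (8, -3.5) contributes a regular 8-gon of circumradius √(7²−2.46²) = 6.554; the cube at (1, 1) does not reach this height (z outside [0.5, 10.5]); the cylinder at (12.5, 6) is not intersected at this z (z outside [6, 14]); Taking the union: only the r=7 sphere at (8, -3.5) is present, so the union is just that shape — 1 connected region; the cylinder at (7.5, 5.5) is not intersected at this z (z outside [2.5, 16]); Taking the first minus the rest: none of the subtracted shapes is present at this height, so the result so far is unchanged — 1 connected region; (rotated 5° about Z; rotation is an isometry so areas/perimeters/island counts are preserved). The outline is a single polygon with 8 vertices. Extrusion per mm of travel: 0.8 × 0.32 / (π × 0.875²) = 0.106432. Accumulating E over each segment gives final E = 4.2704.

G0 X1.75 Y-3.36 Z16.96
G1 X4.06 Y-7.81 E0.5336
G1 X8.85 Y-9.32 E1.0682
G1 X13.29 Y-7.00 E1.6014
G1 X14.80 Y-2.22 E2.1349
G1 X12.49 Y2.23 E2.6685
G1 X7.70 Y3.74 E3.2031
G1 X3.25 Y1.42 E3.7372
G1 X1.75 Y-3.36 E4.2704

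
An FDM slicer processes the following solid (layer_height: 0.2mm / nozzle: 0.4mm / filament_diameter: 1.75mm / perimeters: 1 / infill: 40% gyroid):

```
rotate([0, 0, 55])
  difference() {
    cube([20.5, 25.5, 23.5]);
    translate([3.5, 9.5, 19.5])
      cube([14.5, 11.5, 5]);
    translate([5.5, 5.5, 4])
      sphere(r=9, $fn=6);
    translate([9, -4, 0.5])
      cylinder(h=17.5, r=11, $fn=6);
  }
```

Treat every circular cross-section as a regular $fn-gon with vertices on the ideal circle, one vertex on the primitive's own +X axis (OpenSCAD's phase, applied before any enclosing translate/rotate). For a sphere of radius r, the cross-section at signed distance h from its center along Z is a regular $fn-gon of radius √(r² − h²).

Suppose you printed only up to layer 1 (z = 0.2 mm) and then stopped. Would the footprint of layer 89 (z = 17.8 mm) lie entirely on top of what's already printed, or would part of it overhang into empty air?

part overhangs

Compare the two slices. At z = 0.2: the 20.5×25.5 cube contributes its full rectangle (area 522.75 mm²); the cube at (3.5, 9.5) is not intersected at this z (z outside [19.5, 24.5]); the r=9 sphere at (5.5, 5.5) contributes a regular 6-gon of circumradius √(9²−3.8²) = 8.158 (area = (6/2)·8.158²·sin(360°/6) = 172.93 mm²); the cylinder at (9, -4) is not intersected at this z (z outside [0.5, 18]); After the difference (first − rest): starting from the 20.5×25.5 cube (522.75 mm²), the r=9 sphere at (5.5, 5.5) partially overlaps it — only the 146.50 mm² overlap (of its 172.93 mm²) is removed, clipping the outline — area = 376.25 mm²; (whole slice rotated 55° about Z — lengths, areas and connectivity unchanged). At z = 17.8: the 20.5×25.5 cube contributes its full rectangle (area 522.75 mm²); the cube at (3.5, 9.5) is not intersected at this z (z outside [19.5, 24.5]); the sphere at (5.5, 5.5) is not intersected at this z (|z−center|=13.800 > r=9); the r=11 cylinder at (9, -4) gives a regular 6-gon of circumradius 11 (constant along its height) (area = (6/2)·11.000²·sin(360°/6) = 314.37 mm²); After the difference (first − rest): starting from the 20.5×25.5 cube (522.75 mm²), the r=11 cylinder at (9, -4) partially overlaps it — only the 78.42 mm² overlap (of its 314.37 mm²) is removed, clipping the outline — area = 444.33 mm²; (whole slice rotated 55° about Z — lengths, areas and connectivity unchanged). Checking containment: at z = 17.8 the cross-section extends beyond the z = 0.2 cross-section by about 90.30 mm².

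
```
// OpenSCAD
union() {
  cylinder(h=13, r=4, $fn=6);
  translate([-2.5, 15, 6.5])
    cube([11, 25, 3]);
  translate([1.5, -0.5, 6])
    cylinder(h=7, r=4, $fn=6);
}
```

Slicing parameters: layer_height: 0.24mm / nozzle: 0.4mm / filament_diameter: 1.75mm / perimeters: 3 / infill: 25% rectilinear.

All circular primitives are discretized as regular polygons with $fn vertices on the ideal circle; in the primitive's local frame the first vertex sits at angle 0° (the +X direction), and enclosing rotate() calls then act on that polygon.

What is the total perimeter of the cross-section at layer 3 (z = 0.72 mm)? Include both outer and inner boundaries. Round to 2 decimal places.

At z = 0.72 mm: the r=4 cylinder contributes a regular 6-gon of circumradius 4 (perimeter = 2·6·4.000·sin(180°/6) = 24.00 mm); the cube at (-2.5, 15) does not reach this height (z outside [6.5, 9.5]); the cylinder at (1.5, -0.5) does not reach this height (z outside [6, 13]); Merging all regions: only the r=4 cylinder is present, so the union is just that shape — boundary = 24.00 mm. Overall, the cross-section is a single solid region. Total boundary length (outer) = 24.00 mm.

24.00 mm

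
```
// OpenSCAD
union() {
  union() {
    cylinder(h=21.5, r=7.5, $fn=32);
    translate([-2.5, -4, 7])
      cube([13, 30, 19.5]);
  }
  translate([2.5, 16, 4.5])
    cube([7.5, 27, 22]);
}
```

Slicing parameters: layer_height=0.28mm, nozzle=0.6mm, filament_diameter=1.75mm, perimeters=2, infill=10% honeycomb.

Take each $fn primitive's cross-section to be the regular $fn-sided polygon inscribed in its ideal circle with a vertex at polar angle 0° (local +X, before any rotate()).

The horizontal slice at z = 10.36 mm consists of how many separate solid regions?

At z = 10.36 mm: the r=7.5 cylinder contributes a regular 32-gon of circumradius 7.5; the cube at (-2.5, -4) (footprint 13×30) is included at this height; Merging all regions: the regions partially overlap (shared area 100.63 mm²), so overlapping operands fuse into one piece — 1 connected region; the cube at (2.5, 16) (footprint 7.5×27) is included at this height; Taking the union: the regions partially overlap (shared area 75.00 mm²), so overlapping operands fuse into one piece — 1 connected region. The result has 1 disconnected region.

1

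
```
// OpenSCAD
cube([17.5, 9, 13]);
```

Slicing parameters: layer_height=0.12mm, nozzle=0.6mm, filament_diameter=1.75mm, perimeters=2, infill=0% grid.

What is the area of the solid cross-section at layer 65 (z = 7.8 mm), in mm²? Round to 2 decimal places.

157.50 mm²

At z = 7.8 mm: the cube is present — its section is the full 17.5×9 rectangle (area 157.50 mm²). Overall, the cross-section is a single solid region. Net area = 157.50 mm².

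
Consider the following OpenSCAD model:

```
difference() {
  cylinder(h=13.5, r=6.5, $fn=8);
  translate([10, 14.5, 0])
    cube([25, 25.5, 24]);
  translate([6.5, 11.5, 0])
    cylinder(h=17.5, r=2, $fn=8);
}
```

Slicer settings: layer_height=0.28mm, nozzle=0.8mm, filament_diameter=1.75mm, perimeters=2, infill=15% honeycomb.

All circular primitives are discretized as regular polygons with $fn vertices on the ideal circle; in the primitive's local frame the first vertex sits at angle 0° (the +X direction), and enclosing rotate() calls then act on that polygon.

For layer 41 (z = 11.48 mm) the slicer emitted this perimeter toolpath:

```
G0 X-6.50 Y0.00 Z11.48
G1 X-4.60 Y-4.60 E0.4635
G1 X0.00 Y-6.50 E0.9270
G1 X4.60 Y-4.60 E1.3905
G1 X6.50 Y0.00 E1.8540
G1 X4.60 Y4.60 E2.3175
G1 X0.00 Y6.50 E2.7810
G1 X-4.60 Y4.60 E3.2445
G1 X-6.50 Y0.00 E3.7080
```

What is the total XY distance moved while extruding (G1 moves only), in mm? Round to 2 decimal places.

39.82 mm

Sum the Euclidean lengths of each G1 segment: total = 39.82 mm.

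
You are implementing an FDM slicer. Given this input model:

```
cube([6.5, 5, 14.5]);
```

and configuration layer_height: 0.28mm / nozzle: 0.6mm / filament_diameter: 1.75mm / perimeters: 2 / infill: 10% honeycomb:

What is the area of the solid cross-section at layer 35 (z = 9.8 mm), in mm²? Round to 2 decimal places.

32.50 mm²

At z = 9.8 mm: the cube (footprint 6.5×5) is included at this height (area 32.50 mm²). Overall, the cross-section is a single solid region. Net area = 32.50 mm².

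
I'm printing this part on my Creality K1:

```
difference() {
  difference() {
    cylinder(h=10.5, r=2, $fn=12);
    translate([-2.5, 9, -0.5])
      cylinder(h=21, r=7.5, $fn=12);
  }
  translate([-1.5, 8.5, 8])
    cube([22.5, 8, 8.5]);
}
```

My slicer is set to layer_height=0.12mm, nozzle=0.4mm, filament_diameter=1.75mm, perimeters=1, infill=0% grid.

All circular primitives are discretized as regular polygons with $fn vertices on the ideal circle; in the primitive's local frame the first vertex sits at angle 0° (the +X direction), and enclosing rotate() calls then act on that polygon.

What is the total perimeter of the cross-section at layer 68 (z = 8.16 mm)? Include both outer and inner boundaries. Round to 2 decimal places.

12.42 mm

At z = 8.16 mm: the r=2 cylinder contributes a regular 12-gon of circumradius 2 (perimeter = 2·12·2.000·sin(180°/12) = 12.42 mm); the r=7.5 cylinder at (-2.5, 9) contributes a regular 12-gon of circumradius 7.5 (perimeter = 2·12·7.500·sin(180°/12) = 46.59 mm); Subtracting the remaining from the first: starting from the r=2 cylinder, the r=7.5 cylinder at (-2.5, 9) misses the remaining region (no effect) — boundary = 12.42 mm; the 22.5×8 cube at (-1.5, 8.5) contributes its full rectangle (perimeter 61.00 mm); After the difference (first − rest): starting from the result so far, the 22.5×8 cube at (-1.5, 8.5) misses the remaining region (no effect) — boundary = 12.42 mm. Overall, the cross-section is a single solid region. Total boundary length (outer) = 12.42 mm.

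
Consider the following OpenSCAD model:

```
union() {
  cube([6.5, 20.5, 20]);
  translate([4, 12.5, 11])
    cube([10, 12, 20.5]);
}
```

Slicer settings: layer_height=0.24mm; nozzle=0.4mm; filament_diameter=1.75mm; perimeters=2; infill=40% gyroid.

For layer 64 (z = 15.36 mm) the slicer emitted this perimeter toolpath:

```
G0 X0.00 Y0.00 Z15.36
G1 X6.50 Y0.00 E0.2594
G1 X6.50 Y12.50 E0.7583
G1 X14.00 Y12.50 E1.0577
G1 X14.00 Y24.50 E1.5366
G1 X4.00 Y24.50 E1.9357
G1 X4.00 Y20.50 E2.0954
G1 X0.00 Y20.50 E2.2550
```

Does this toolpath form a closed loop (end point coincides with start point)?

no

Start point (G0): (0.00, 0.00). End point (last G1): the path does not return to the start — open.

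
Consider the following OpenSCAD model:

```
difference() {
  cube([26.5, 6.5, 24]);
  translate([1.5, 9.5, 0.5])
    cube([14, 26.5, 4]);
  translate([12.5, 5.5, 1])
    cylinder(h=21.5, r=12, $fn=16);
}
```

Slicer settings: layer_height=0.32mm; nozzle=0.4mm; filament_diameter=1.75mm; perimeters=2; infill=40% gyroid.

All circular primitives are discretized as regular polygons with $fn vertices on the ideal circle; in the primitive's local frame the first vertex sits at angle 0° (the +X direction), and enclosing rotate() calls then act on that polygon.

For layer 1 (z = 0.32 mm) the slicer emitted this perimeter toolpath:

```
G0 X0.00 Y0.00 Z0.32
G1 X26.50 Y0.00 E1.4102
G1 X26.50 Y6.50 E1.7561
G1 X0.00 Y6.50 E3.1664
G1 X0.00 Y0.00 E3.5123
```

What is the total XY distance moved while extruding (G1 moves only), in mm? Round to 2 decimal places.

Sum the Euclidean lengths of each G1 segment: total = 66.00 mm.

66.00 mm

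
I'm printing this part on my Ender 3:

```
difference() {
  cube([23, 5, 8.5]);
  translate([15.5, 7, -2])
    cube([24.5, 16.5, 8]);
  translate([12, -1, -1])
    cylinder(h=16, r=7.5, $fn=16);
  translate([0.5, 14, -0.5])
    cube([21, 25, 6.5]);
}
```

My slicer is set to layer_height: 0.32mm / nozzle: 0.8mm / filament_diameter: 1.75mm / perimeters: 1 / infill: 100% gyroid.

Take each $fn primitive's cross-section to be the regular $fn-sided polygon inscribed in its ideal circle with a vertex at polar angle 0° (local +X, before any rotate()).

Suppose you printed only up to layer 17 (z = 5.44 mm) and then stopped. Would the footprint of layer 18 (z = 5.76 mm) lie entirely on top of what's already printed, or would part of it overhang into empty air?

entirely on top

Compare the two slices. At z = 5.44: the cube (footprint 23×5) is included at this height (area 115.00 mm²); the cube at (15.5, 7) is present — its section is the full 24.5×16.5 rectangle (area 404.25 mm²); the cylinder at (12, -1): section is a regular 16-gon, circumradius r=7.5 (area = (16/2)·7.500²·sin(360°/16) = 172.21 mm²); the 21×25 cube at (0.5, 14) contributes its full rectangle (area 525.00 mm²); Subtracting the remaining from the first: starting from the 23×5 cube (115.00 mm²), the 24.5×16.5 cube at (15.5, 7) misses the remaining region (no effect); the r=7.5 cylinder at (12, -1) partially overlaps it — only the 63.04 mm² overlap (of its 172.21 mm²) is removed, clipping the outline; the 21×25 cube at (0.5, 14) misses the remaining region (no effect) — area = 51.96 mm². At z = 5.76: the 23×5 cube contributes its full rectangle (area 115.00 mm²); the cube at (15.5, 7) (footprint 24.5×16.5) is included at this height (area 404.25 mm²); the cylinder at (12, -1): section is a regular 16-gon, circumradius r=7.5 (area = (16/2)·7.500²·sin(360°/16) = 172.21 mm²); the cube at (0.5, 14) is present — its section is the full 21×25 rectangle (area 525.00 mm²); Taking the first minus the rest: starting from the 23×5 cube (115.00 mm²), the 24.5×16.5 cube at (15.5, 7) misses the remaining region (no effect); the r=7.5 cylinder at (12, -1) partially overlaps it — only the 63.04 mm² overlap (of its 172.21 mm²) is removed, clipping the outline; the 21×25 cube at (0.5, 14) misses the remaining region (no effect) — area = 51.96 mm². Checking containment: the cross-section at z = 5.76 is a subset of the cross-section at z = 5.44.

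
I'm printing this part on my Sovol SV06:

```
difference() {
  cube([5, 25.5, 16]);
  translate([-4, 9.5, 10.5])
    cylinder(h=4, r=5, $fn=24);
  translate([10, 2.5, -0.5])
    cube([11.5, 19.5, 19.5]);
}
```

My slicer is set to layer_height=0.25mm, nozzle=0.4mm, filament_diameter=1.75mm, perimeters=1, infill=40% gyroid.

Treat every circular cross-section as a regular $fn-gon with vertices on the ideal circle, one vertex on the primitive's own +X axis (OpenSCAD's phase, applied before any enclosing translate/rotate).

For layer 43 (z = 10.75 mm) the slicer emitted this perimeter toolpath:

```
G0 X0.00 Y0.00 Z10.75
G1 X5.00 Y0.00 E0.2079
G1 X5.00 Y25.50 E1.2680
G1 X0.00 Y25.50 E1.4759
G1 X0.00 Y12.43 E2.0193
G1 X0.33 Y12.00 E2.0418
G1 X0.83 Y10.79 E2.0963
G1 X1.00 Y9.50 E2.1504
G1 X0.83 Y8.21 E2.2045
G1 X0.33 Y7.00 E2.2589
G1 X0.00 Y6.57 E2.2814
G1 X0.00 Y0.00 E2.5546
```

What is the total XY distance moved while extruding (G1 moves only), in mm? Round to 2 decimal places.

61.44 mm

Sum the Euclidean lengths of each G1 segment: total = 61.44 mm.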